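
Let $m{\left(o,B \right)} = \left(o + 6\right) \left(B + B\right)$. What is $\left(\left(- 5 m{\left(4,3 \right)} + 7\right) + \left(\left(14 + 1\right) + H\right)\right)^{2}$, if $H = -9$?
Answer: $82369$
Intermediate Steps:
$m{\left(o,B \right)} = 2 B \left(6 + o\right)$ ($m{\left(o,B \right)} = \left(6 + o\right) 2 B = 2 B \left(6 + o\right)$)
$\left(\left(- 5 m{\left(4,3 \right)} + 7\right) + \left(\left(14 + 1\right) + H\right)\right)^{2} = \left(\left(- 5 \cdot 2 \cdot 3 \left(6 + 4\right) + 7\right) + \left(\left(14 + 1\right) - 9\right)\right)^{2} = \left(\left(- 5 \cdot 2 \cdot 3 \cdot 10 + 7\right) + \left(15 - 9\right)\right)^{2} = \left(\left(\left(-5\right) 60 + 7\right) + 6\right)^{2} = \left(\left(-300 + 7\right) + 6\right)^{2} = \left(-293 + 6\right)^{2} = \left(-287\right)^{2} = 82369$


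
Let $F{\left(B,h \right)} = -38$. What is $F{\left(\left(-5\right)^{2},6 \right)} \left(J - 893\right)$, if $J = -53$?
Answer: $35948$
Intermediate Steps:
$F{\left(\left(-5\right)^{2},6 \right)} \left(J - 893\right) = - 38 \left(-53 - 893\right) = \left(-38\right) \left(-946\right) = 35948$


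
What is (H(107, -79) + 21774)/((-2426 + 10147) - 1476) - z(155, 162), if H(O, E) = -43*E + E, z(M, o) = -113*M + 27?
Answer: 109237652/6245 ≈ 17492.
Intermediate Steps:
z(M, o) = 27 - 113*M
H(O, E) = -42*E
(H(107, -79) + 21774)/((-2426 + 10147) - 1476) - z(155, 162) = (-42*(-79) + 21774)/((-2426 + 10147) - 1476) - (27 - 113*155) = (3318 + 21774)/(7721 - 1476) - (27 - 17515) = 25092/6245 - 1*(-17488) = 25092*(1/6245) + 17488 = 25092/6245 + 17488 = 109237652/6245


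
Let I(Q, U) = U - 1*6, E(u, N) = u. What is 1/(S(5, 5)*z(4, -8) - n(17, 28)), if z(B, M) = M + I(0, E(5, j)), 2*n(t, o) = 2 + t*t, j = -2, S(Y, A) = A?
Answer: -2/381 ≈ -0.0052493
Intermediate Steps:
n(t, o) = 1 + t²/2 (n(t, o) = (2 + t*t)/2 = (2 + t²)/2 = 1 + t²/2)
I(Q, U) = -6 + U (I(Q, U) = U - 6 = -6 + U)
z(B, M) = -1 + M (z(B, M) = M + (-6 + 5) = M - 1 = -1 + M)
1/(S(5, 5)*z(4, -8) - n(17, 28)) = 1/(5*(-1 - 8) - (1 + (½)*17²)) = 1/(5*(-9) - (1 + (½)*289)) = 1/(-45 - (1 + 289/2)) = 1/(-45 - 1*291/2) = 1/(-45 - 291/2) = 1/(-381/2) = -2/381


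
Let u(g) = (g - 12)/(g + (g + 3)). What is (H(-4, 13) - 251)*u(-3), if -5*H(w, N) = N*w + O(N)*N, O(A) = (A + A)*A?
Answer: -5597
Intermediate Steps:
O(A) = 2*A**2 (O(A) = (2*A)*A = 2*A**2)
u(g) = (-12 + g)/(3 + 2*g) (u(g) = (-12 + g)/(g + (3 + g)) = (-12 + g)/(3 + 2*g))
H(w, N) = -2*N**3/5 - N*w/5 (H(w, N) = -(N*w + (2*N**2)*N)/5 = -(N*w + 2*N**3)/5 = -(2*N**3 + N*w)/5 = -2*N**3/5 - N*w/5)
(H(-4, 13) - 251)*u(-3) = (-1/5*13*(-4 + 2*13**2) - 251)*((-12 - 3)/(3 + 2*(-3))) = (-1/5*13*(-4 + 2*169) - 251)*(-15/(3 - 6)) = (-1/5*13*(-4 + 338) - 251)*(-15/(-3)) = (-1/5*13*334 - 251)*(-1/3*(-15)) = (-4342/5 - 251)*5 = -5597/5*5 = -5597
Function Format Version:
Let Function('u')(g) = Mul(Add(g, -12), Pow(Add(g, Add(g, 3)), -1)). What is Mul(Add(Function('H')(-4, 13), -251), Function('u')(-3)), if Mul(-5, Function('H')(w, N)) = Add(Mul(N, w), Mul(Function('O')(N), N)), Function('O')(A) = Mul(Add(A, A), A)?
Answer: -5597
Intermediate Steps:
Function('O')(A) = Mul(2, Pow(A, 2)) (Function('O')(A) = Mul(Mul(2, A), A) = Mul(2, Pow(A, 2)))
Function('u')(g) = Mul(Pow(Add(3, Mul(2, g)), -1), Add(-12, g)) (Function('u')(g) = Mul(Add(-12, g), Pow(Add(g, Add(3, g)), -1)) = Mul(Add(-12, g), Pow(Add(3, Mul(2, g)), -1)) = Mul(Pow(Add(3, Mul(2, g)), -1), Add(-12, g)))
Function('H')(w, N) = Add(Mul(Rational(-2, 5), Pow(N, 3)), Mul(Rational(-1, 5), N, w)) (Function('H')(w, N) = Mul(Rational(-1, 5), Add(Mul(N, w), Mul(Mul(2, Pow(N, 2)), N))) = Mul(Rational(-1, 5), Add(Mul(N, w), Mul(2, Pow(N, 3)))) = Mul(Rational(-1, 5), Add(Mul(2, Pow(N, 3)), Mul(N, w))) = Add(Mul(Rational(-2, 5), Pow(N, 3)), Mul(Rational(-1, 5), N, w)))
Mul(Add(Function('H')(-4, 13), -251), Function('u')(-3)) = Mul(Add(Mul(Rational(-1, 5), 13, Add(-4, Mul(2, Pow(13, 2)))), -251), Mul(Pow(Add(3, Mul(2, -3)), -1), Add(-12, -3))) = Mul(Add(Mul(Rational(-1, 5), 13, Add(-4, Mul(2, 169))), -251), Mul(Pow(Add(3, -6), -1), -15)) = Mul(Add(Mul(Rational(-1, 5), 13, Add(-4, 338)), -251), Mul(Pow(-3, -1), -15)) = Mul(Add(Mul(Rational(-1, 5), 13, 334), -251), Mul(Rational(-1, 3), -15)) = Mul(Add(Rational(-4342, 5), -251), 5) = Mul(Rational(-5597, 5), 5) = -5597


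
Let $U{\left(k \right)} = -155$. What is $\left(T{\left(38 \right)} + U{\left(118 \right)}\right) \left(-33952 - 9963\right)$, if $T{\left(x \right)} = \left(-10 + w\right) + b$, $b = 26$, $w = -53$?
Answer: $8431680$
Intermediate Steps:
$T{\left(x \right)} = -37$ ($T{\left(x \right)} = \left(-10 - 53\right) + 26 = -63 + 26 = -37$)
$\left(T{\left(38 \right)} + U{\left(118 \right)}\right) \left(-33952 - 9963\right) = \left(-37 - 155\right) \left(-33952 - 9963\right) = \left(-192\right) \left(-43915\right) = 8431680$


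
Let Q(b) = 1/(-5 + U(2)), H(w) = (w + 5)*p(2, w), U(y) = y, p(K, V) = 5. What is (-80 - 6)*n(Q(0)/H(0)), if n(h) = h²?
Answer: -86/5625 ≈ -0.015289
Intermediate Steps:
H(w) = 25 + 5*w (H(w) = (w + 5)*5 = (5 + w)*5 = 25 + 5*w)
Q(b) = -⅓ (Q(b) = 1/(-5 + 2) = 1/(-3) = -⅓)
(-80 - 6)*n(Q(0)/H(0)) = (-80 - 6)*(-1/(3*(25 + 5*0)))² = -86*1/(9*(25 + 0)²) = -86*(-⅓/25)² = -86*(-⅓*1/25)² = -86*(-1/75)² = -86*1/5625 = -86/5625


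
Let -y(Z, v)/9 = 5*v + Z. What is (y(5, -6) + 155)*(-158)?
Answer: -60040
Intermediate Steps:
y(Z, v) = -45*v - 9*Z (y(Z, v) = -9*(5*v + Z) = -9*(Z + 5*v) = -45*v - 9*Z)
(y(5, -6) + 155)*(-158) = ((-45*(-6) - 9*5) + 155)*(-158) = ((270 - 45) + 155)*(-158) = (225 + 155)*(-158) = 380*(-158) = -60040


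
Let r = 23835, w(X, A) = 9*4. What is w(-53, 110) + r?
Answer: 23871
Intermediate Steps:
w(X, A) = 36
w(-53, 110) + r = 36 + 23835 = 23871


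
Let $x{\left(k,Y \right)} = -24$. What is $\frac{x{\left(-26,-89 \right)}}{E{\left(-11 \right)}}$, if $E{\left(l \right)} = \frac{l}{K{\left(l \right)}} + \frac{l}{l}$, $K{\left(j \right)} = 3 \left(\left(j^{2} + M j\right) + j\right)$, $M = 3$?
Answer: $- \frac{126}{5} \approx -25.2$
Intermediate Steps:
$K{\left(j \right)} = 3 j^{2} + 12 j$ ($K{\left(j \right)} = 3 \left(\left(j^{2} + 3 j\right) + j\right) = 3 \left(j^{2} + 4 j\right) = 3 j^{2} + 12 j$)
$E{\left(l \right)} = 1 + \frac{1}{3 \left(4 + l\right)}$ ($E{\left(l \right)} = \frac{l}{3 l \left(4 + l\right)} + \frac{l}{l} = l \frac{1}{3 l \left(4 + l\right)} + 1 = \frac{1}{3 \left(4 + l\right)} + 1 = 1 + \frac{1}{3 \left(4 + l\right)}$)
$\frac{x{\left(-26,-89 \right)}}{E{\left(-11 \right)}} = - \frac{24}{\frac{1}{4 - 11} \left(\frac{13}{3} - 11\right)} = - \frac{24}{\frac{1}{-7} \left(- \frac{20}{3}\right)} = - \frac{24}{\left(- \frac{1}{7}\right) \left(- \frac{20}{3}\right)} = - \frac{24}{\frac{20}{21}} = \left(-24\right) \frac{21}{20} = - \frac{126}{5}$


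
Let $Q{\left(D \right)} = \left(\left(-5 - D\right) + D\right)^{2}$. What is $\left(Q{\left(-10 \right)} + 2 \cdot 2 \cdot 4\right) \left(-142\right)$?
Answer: $-5822$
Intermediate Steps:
$Q{\left(D \right)} = 25$ ($Q{\left(D \right)} = \left(-5\right)^{2} = 25$)
$\left(Q{\left(-10 \right)} + 2 \cdot 2 \cdot 4\right) \left(-142\right) = \left(25 + 2 \cdot 2 \cdot 4\right) \left(-142\right) = \left(25 + 4 \cdot 4\right) \left(-142\right) = \left(25 + 16\right) \left(-142\right) = 41 \left(-142\right) = -5822$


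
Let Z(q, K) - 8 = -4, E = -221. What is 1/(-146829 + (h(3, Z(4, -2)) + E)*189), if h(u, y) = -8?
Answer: -1/190110 ≈ -5.2601e-6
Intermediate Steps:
Z(q, K) = 4 (Z(q, K) = 8 - 4 = 4)
1/(-146829 + (h(3, Z(4, -2)) + E)*189) = 1/(-146829 + (-8 - 221)*189) = 1/(-146829 - 229*189) = 1/(-146829 - 43281) = 1/(-190110) = -1/190110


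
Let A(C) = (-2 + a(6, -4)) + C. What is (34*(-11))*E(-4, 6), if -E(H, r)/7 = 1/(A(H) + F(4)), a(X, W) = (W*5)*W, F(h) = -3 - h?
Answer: 2618/67 ≈ 39.075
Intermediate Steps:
a(X, W) = 5*W² (a(X, W) = (5*W)*W = 5*W²)
A(C) = 78 + C (A(C) = (-2 + 5*(-4)²) + C = (-2 + 5*16) + C = (-2 + 80) + C = 78 + C)
E(H, r) = -7/(71 + H) (E(H, r) = -7/((78 + H) + (-3 - 1*4)) = -7/((78 + H) + (-3 - 4)) = -7/((78 + H) - 7) = -7/(71 + H))
(34*(-11))*E(-4, 6) = (34*(-11))*(-7/(71 - 4)) = -(-2618)/67 = -374*(-7/67) = 2618/67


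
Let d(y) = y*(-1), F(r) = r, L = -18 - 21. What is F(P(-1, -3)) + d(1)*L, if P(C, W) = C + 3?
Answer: 41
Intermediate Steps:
P(C, W) = 3 + C
L = -39
d(y) = -y
F(P(-1, -3)) + d(1)*L = (3 - 1) - 1*1*(-39) = 2 - 1*(-39) = 2 + 39 = 41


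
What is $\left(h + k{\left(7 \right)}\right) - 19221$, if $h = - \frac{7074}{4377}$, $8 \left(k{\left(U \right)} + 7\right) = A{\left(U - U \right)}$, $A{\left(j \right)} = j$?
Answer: $- \frac{28056010}{1459} \approx -19230.0$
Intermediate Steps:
$k{\left(U \right)} = -7$ ($k{\left(U \right)} = -7 + \frac{U - U}{8} = -7 + \frac{1}{8} \cdot 0 = -7 + 0 = -7$)
$h = - \frac{2358}{1459}$ ($h = \left(-7074\right) \frac{1}{4377} = - \frac{2358}{1459} \approx -1.6162$)
$\left(h + k{\left(7 \right)}\right) - 19221 = \left(- \frac{2358}{1459} - 7\right) - 19221 = - \frac{12571}{1459} - 19221 = - \frac{28056010}{1459}$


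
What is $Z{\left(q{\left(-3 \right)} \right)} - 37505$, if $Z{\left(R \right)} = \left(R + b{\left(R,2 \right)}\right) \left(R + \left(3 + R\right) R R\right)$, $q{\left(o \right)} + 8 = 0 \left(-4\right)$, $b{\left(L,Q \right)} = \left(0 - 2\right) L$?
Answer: $-40129$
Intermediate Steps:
$b{\left(L,Q \right)} = - 2 L$
$q{\left(o \right)} = -8$ ($q{\left(o \right)} = -8 + 0 \left(-4\right) = -8 + 0 = -8$)
$Z{\left(R \right)} = - R \left(R + R^{2} \left(3 + R\right)\right)$ ($Z{\left(R \right)} = \left(R - 2 R\right) \left(R + \left(3 + R\right) R R\right) = - R \left(R + R \left(3 + R\right) R\right) = - R \left(R + R^{2} \left(3 + R\right)\right)$)
$Z{\left(q{\left(-3 \right)} \right)} - 37505 = \left(-8\right)^{2} \left(-1 - \left(-8\right)^{2} - -24\right) - 37505 = 64 \left(-1 - 64 + 24\right) - 37505 = 64 \left(-41\right) - 37505 = -2624 - 37505 = -40129$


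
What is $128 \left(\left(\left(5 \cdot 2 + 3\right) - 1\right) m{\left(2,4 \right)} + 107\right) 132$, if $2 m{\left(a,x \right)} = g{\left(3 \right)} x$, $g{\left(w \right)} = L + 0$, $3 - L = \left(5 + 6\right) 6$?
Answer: $-23738880$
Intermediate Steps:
$L = -63$ ($L = 3 - \left(5 + 6\right) 6 = 3 - 11 \cdot 6 = 3 - 66 = -63$)
$g{\left(w \right)} = -63$ ($g{\left(w \right)} = -63 + 0 = -63$)
$m{\left(a,x \right)} = - \frac{63 x}{2}$ ($m{\left(a,x \right)} = \frac{\left(-63\right) x}{2} = - \frac{63 x}{2}$)
$128 \left(\left(\left(5 \cdot 2 + 3\right) - 1\right) m{\left(2,4 \right)} + 107\right) 132 = 128 \left(\left(\left(5 \cdot 2 + 3\right) - 1\right) \left(\left(- \frac{63}{2}\right) 4\right) + 107\right) 132 = 128 \left(\left(\left(10 + 3\right) - 1\right) \left(-126\right) + 107\right) 132 = 128 \left(\left(13 - 1\right) \left(-126\right) + 107\right) 132 = 128 \left(12 \left(-126\right) + 107\right) 132 = 128 \left(-1512 + 107\right) 132 = 128 \left(-1405\right) 132 = \left(-179840\right) 132 = -23738880$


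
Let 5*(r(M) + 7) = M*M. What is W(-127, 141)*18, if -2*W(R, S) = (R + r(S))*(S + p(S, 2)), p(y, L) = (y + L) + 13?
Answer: -51351003/5 ≈ -1.0270e+7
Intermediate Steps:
r(M) = -7 + M²/5 (r(M) = -7 + (M*M)/5 = -7 + M²/5)
p(y, L) = 13 + L + y (p(y, L) = (L + y) + 13 = 13 + L + y)
W(R, S) = -(15 + 2*S)*(-7 + R + S²/5)/2 (W(R, S) = -(R + (-7 + S²/5))*(S + (13 + 2 + S))/2 = -(-7 + R + S²/5)*(S + (15 + S))/2 = -(-7 + R + S²/5)*(15 + 2*S)/2 = -(15 + 2*S)*(-7 + R + S²/5)/2)
W(-127, 141)*18 = (105/2 + 7*141 - 15/2*(-127) - 3/2*141² - ⅕*141³ - 1*(-127)*141)*18 = (105/2 + 987 + 1905/2 - 3/2*19881 - ⅕*2803221 + 17907)*18 = (105/2 + 987 + 1905/2 - 59643/2 - 2803221/5 + 17907)*18 = -5705667/10*18 = -51351003/5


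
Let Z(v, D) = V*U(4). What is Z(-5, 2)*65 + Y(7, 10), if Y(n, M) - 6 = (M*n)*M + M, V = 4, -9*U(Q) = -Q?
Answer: 7484/9 ≈ 831.56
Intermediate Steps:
U(Q) = Q/9 (U(Q) = -(-1)*Q/9 = Q/9)
Z(v, D) = 16/9 (Z(v, D) = 4*((1/9)*4) = 4*(4/9) = 16/9)
Y(n, M) = 6 + M + n*M**2 (Y(n, M) = 6 + ((M*n)*M + M) = 6 + (n*M**2 + M) = 6 + (M + n*M**2) = 6 + M + n*M**2)
Z(-5, 2)*65 + Y(7, 10) = (16/9)*65 + (6 + 10 + 7*10**2) = 1040/9 + (6 + 10 + 7*100) = 1040/9 + (6 + 10 + 700) = 1040/9 + 716 = 7484/9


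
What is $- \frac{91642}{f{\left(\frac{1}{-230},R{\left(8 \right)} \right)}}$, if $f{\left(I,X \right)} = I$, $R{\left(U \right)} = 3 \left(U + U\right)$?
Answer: $21077660$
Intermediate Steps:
$R{\left(U \right)} = 6 U$ ($R{\left(U \right)} = 3 \cdot 2 U = 6 U$)
$- \frac{91642}{f{\left(\frac{1}{-230},R{\left(8 \right)} \right)}} = - \frac{91642}{\frac{1}{-230}} = - \frac{91642}{- \frac{1}{230}} = \left(-91642\right) \left(-230\right) = 21077660$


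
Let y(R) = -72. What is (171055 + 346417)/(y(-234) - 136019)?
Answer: -517472/136091 ≈ -3.8024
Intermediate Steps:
(171055 + 346417)/(y(-234) - 136019) = (171055 + 346417)/(-72 - 136019) = 517472/(-136091) = 517472*(-1/136091) = -517472/136091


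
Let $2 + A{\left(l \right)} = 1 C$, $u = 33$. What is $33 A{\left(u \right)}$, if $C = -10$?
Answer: $-396$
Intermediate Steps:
$A{\left(l \right)} = -12$ ($A{\left(l \right)} = -2 + 1 \left(-10\right) = -2 - 10 = -12$)
$33 A{\left(u \right)} = 33 \left(-12\right) = -396$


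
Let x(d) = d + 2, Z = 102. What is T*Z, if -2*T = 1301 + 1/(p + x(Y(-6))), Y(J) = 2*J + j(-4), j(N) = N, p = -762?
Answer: -51488325/776 ≈ -66351.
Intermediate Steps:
Y(J) = -4 + 2*J (Y(J) = 2*J - 4 = -4 + 2*J)
x(d) = 2 + d
T = -1009575/1552 (T = -(1301 + 1/(-762 + (2 + (-4 + 2*(-6)))))/2 = -(1301 + 1/(-762 + (2 + (-4 - 12))))/2 = -(1301 + 1/(-762 + (2 - 16)))/2 = -(1301 + 1/(-762 - 14))/2 = -(1301 + 1/(-776))/2 = -(1301 - 1/776)/2 = -½*1009575/776 = -1009575/1552 ≈ -650.50)
T*Z = -1009575/1552*102 = -51488325/776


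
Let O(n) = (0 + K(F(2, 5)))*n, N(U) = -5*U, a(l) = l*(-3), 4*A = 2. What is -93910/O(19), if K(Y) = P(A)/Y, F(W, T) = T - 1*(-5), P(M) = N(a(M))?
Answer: -375640/57 ≈ -6590.2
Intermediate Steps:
A = 1/2 (A = (1/4)*2 = 1/2 ≈ 0.50000)
a(l) = -3*l
P(M) = 15*M (P(M) = -(-15)*M = 15*M)
F(W, T) = 5 + T (F(W, T) = T + 5 = 5 + T)
K(Y) = 15/(2*Y) (K(Y) = (15*(1/2))/Y = 15/(2*Y))
O(n) = 3*n/4 (O(n) = (0 + 15/(2*(5 + 5)))*n = (0 + (15/2)/10)*n = (0 + (15/2)*(1/10))*n = (0 + 3/4)*n = 3*n/4)
-93910/O(19) = -93910/((3/4)*19) = -93910/57/4 = -93910*4/57 = -375640/57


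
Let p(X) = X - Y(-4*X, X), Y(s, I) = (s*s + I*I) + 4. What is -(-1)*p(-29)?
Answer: -14330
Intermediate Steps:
Y(s, I) = 4 + I**2 + s**2 (Y(s, I) = (s**2 + I**2) + 4 = (I**2 + s**2) + 4 = 4 + I**2 + s**2)
p(X) = -4 + X - 17*X**2 (p(X) = X - (4 + X**2 + (-4*X)**2) = X - (4 + X**2 + 16*X**2) = X - (4 + 17*X**2) = X + (-4 - 17*X**2) = -4 + X - 17*X**2)
-(-1)*p(-29) = -(-1)*(-4 - 29 - 17*(-29)**2) = -(-1)*(-4 - 29 - 17*841) = -(-1)*(-4 - 29 - 14297) = -(-1)*(-14330) = -1*14330 = -14330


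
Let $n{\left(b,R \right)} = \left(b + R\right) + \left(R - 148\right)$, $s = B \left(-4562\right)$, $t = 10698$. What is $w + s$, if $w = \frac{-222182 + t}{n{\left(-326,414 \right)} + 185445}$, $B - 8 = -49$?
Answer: $\frac{34752005074}{185799} \approx 1.8704 \cdot 10^{5}$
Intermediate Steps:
$B = -41$ ($B = 8 - 49 = -41$)
$s = 187042$ ($s = \left(-41\right) \left(-4562\right) = 187042$)
$n{\left(b,R \right)} = -148 + b + 2 R$ ($n{\left(b,R \right)} = \left(R + b\right) + \left(-148 + R\right) = -148 + b + 2 R$)
$w = - \frac{211484}{185799}$ ($w = \frac{-222182 + 10698}{\left(-148 - 326 + 2 \cdot 414\right) + 185445} = - \frac{211484}{\left(-148 - 326 + 828\right) + 185445} = - \frac{211484}{354 + 185445} = - \frac{211484}{185799} \approx -1.1382$)
$w + s = - \frac{211484}{185799} + 187042 = \frac{34752005074}{185799}$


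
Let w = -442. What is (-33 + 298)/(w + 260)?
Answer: -265/182 ≈ -1.4560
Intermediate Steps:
(-33 + 298)/(w + 260) = (-33 + 298)/(-442 + 260) = 265/(-182) = 265*(-1/182) = -265/182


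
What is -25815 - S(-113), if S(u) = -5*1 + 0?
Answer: -25810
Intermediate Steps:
S(u) = -5 (S(u) = -5 + 0 = -5)
-25815 - S(-113) = -25815 - 1*(-5) = -25815 + 5 = -25810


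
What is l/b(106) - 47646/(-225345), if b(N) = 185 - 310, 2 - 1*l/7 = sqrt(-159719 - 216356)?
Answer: 186728/1877875 + 49*I*sqrt(307)/25 ≈ 0.099436 + 34.342*I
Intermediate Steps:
l = 14 - 245*I*sqrt(307) (l = 14 - 7*sqrt(-159719 - 216356) = 14 - 245*I*sqrt(307) ≈ 14.0 - 4292.8*I)
b(N) = -125
l/b(106) - 47646/(-225345) = (14 - 245*I*sqrt(307))/(-125) - 47646/(-225345) = (14 - 245*I*sqrt(307))*(-1/125) - 47646*(-1/225345) = (-14/125 + 49*I*sqrt(307)/25) + 15882/75115 = 186728/1877875 + 49*I*sqrt(307)/25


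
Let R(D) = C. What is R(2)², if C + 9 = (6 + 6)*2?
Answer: 225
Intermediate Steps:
C = 15 (C = -9 + (6 + 6)*2 = -9 + 12*2 = -9 + 24 = 15)
R(D) = 15
R(2)² = 15² = 225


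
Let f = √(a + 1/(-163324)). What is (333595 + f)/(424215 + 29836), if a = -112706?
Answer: 333595/454051 + 3*I*√83511166781455/37078712762 ≈ 0.73471 + 0.00073938*I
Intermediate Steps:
f = 3*I*√83511166781455/81662 (f = √(-112706 + 1/(-163324)) = √(-112706 - 1/163324) = √(-18407594745/163324) = 3*I*√83511166781455/81662 ≈ 335.72*I)
(333595 + f)/(424215 + 29836) = (333595 + 3*I*√83511166781455/81662)/(424215 + 29836) = (333595 + 3*I*√83511166781455/81662)/454051 = (333595 + 3*I*√83511166781455/81662)*(1/454051) = 333595/454051 + 3*I*√83511166781455/37078712762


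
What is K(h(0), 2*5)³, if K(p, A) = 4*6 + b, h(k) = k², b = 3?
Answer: 19683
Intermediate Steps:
K(p, A) = 27 (K(p, A) = 4*6 + 3 = 24 + 3 = 27)
K(h(0), 2*5)³ = 27³ = 19683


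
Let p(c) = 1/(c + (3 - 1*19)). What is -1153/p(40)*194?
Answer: -5368368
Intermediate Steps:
p(c) = 1/(-16 + c) (p(c) = 1/(c + (3 - 19)) = 1/(c - 16) = 1/(-16 + c))
-1153/p(40)*194 = -1153/(1/(-16 + 40))*194 = -1153/(1/24)*194 = -1153/1/24*194 = -1153*24*194 = -27672*194 = -5368368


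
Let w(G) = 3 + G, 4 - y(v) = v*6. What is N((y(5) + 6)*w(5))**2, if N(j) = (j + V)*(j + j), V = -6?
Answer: 2821734400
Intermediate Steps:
y(v) = 4 - 6*v (y(v) = 4 - v*6 = 4 - 6*v)
N(j) = 2*j*(-6 + j) (N(j) = (j - 6)*(j + j) = (-6 + j)*(2*j) = 2*j*(-6 + j))
N((y(5) + 6)*w(5))**2 = (2*(((4 - 6*5) + 6)*(3 + 5))*(-6 + ((4 - 6*5) + 6)*(3 + 5)))**2 = (2*(((4 - 30) + 6)*8)*(-6 + ((4 - 30) + 6)*8))**2 = (2*((-26 + 6)*8)*(-6 + (-26 + 6)*8))**2 = (2*(-20*8)*(-6 - 20*8))**2 = (2*(-160)*(-6 - 160))**2 = (2*(-160)*(-166))**2 = 53120**2 = 2821734400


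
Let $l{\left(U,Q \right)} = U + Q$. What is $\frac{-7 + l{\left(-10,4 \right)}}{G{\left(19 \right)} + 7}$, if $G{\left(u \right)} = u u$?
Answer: $- \frac{13}{368} \approx -0.035326$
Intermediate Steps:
$G{\left(u \right)} = u^{2}$
$l{\left(U,Q \right)} = Q + U$
$\frac{-7 + l{\left(-10,4 \right)}}{G{\left(19 \right)} + 7} = \frac{-7 + \left(4 - 10\right)}{19^{2} + 7} = \frac{-7 - 6}{361 + 7} = - \frac{13}{368}$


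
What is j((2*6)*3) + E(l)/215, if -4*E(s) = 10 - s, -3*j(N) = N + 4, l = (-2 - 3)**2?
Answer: -6871/516 ≈ -13.316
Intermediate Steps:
l = 25 (l = (-5)**2 = 25)
j(N) = -4/3 - N/3 (j(N) = -(N + 4)/3 = -(4 + N)/3 = -4/3 - N/3)
E(s) = -5/2 + s/4 (E(s) = -(10 - s)/4 = -5/2 + s/4)
j((2*6)*3) + E(l)/215 = (-4/3 - 2*6*3/3) + (-5/2 + (1/4)*25)/215 = (-4/3 - 4*3) + (-5/2 + 25/4)/215 = (-4/3 - 1/3*36) + (1/215)*(15/4) = (-4/3 - 12) + 3/172 = -40/3 + 3/172 = -6871/516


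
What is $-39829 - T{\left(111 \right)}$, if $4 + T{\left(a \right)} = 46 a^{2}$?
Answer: $-606591$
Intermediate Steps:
$T{\left(a \right)} = -4 + 46 a^{2}$
$-39829 - T{\left(111 \right)} = -39829 - \left(-4 + 46 \cdot 111^{2}\right) = -39829 - \left(-4 + 46 \cdot 12321\right) = -39829 - \left(-4 + 566766\right) = -39829 - 566762 = -606591$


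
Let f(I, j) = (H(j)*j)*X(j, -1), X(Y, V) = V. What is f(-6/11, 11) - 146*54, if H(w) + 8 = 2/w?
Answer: -7798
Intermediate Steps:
H(w) = -8 + 2/w
f(I, j) = -j*(-8 + 2/j) (f(I, j) = ((-8 + 2/j)*j)*(-1) = (j*(-8 + 2/j))*(-1) = -j*(-8 + 2/j))
f(-6/11, 11) - 146*54 = (-2 + 8*11) - 146*54 = (-2 + 88) - 7884 = 86 - 7884 = -7798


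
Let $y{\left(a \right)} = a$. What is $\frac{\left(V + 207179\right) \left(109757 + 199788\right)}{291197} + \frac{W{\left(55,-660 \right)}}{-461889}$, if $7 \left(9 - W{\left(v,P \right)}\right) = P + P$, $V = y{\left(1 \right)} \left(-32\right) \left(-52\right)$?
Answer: $\frac{69671974809321518}{313834945977} \approx 2.22 \cdot 10^{5}$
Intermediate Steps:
$V = 1664$ ($V = 1 \left(-32\right) \left(-52\right) = \left(-32\right) \left(-52\right) = 1664$)
$W{\left(v,P \right)} = 9 - \frac{2 P}{7}$ ($W{\left(v,P \right)} = 9 - \frac{P + P}{7} = 9 - \frac{2 P}{7}$)
$\frac{\left(V + 207179\right) \left(109757 + 199788\right)}{291197} + \frac{W{\left(55,-660 \right)}}{-461889} = \frac{\left(1664 + 207179\right) \left(109757 + 199788\right)}{291197} + \frac{9 - - \frac{1320}{7}}{-461889} = 208843 \cdot 309545 \cdot \frac{1}{291197} + \left(9 + \frac{1320}{7}\right) \left(- \frac{1}{461889}\right) = 64646306435 \cdot \frac{1}{291197} + \frac{1383}{7} \left(- \frac{1}{461889}\right) = \frac{64646306435}{291197} - \frac{461}{1077741} = \frac{69671974809321518}{313834945977}$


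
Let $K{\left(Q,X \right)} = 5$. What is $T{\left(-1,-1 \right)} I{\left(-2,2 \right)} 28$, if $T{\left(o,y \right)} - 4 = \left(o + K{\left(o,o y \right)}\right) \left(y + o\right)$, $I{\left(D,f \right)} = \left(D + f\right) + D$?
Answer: $224$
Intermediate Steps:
$I{\left(D,f \right)} = f + 2 D$
$T{\left(o,y \right)} = 4 + \left(5 + o\right) \left(o + y\right)$ ($T{\left(o,y \right)} = 4 + \left(o + 5\right) \left(y + o\right) = 4 + \left(5 + o\right) \left(o + y\right)$)
$T{\left(-1,-1 \right)} I{\left(-2,2 \right)} 28 = \left(4 + \left(-1\right)^{2} + 5 \left(-1\right) + 5 \left(-1\right) - -1\right) \left(2 + 2 \left(-2\right)\right) 28 = \left(4 + 1 - 5 - 5 + 1\right) \left(2 - 4\right) 28 = \left(-4\right) \left(-2\right) 28 = 8 \cdot 28 = 224$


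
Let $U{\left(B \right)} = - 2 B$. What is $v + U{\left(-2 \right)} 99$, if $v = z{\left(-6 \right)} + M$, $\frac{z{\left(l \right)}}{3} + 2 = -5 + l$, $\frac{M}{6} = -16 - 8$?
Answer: $213$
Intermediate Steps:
$M = -144$ ($M = 6 \left(-16 - 8\right) = 6 \left(-24\right) = -144$)
$z{\left(l \right)} = -21 + 3 l$ ($z{\left(l \right)} = -6 + 3 \left(-5 + l\right) = -6 + \left(-15 + 3 l\right) = -21 + 3 l$)
$v = -183$ ($v = \left(-21 + 3 \left(-6\right)\right) - 144 = \left(-21 - 18\right) - 144 = -39 - 144 = -183$)
$v + U{\left(-2 \right)} 99 = -183 + \left(-2\right) \left(-2\right) 99 = -183 + 4 \cdot 99 = -183 + 396 = 213$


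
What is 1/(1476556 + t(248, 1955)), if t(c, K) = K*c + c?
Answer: 1/1961644 ≈ 5.0978e-7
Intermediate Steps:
t(c, K) = c + K*c
1/(1476556 + t(248, 1955)) = 1/(1476556 + 248*(1 + 1955)) = 1/(1476556 + 248*1956) = 1/(1476556 + 485088) = 1/1961644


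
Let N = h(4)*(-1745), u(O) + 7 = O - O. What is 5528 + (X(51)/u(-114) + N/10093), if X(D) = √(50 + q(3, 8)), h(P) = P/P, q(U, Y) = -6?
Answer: 55792359/10093 - 2*√11/7 ≈ 5526.9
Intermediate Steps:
h(P) = 1
u(O) = -7 (u(O) = -7 + (O - O) = -7 + 0 = -7)
X(D) = 2*√11 (X(D) = √(50 - 6) = √44 = 2*√11)
N = -1745 (N = 1*(-1745) = -1745)
5528 + (X(51)/u(-114) + N/10093) = 5528 + ((2*√11)/(-7) - 1745/10093) = 5528 + ((2*√11)*(-⅐) - 1745*1/10093) = 5528 + (-2*√11/7 - 1745/10093) = 5528 + (-1745/10093 - 2*√11/7) = 55792359/10093 - 2*√11/7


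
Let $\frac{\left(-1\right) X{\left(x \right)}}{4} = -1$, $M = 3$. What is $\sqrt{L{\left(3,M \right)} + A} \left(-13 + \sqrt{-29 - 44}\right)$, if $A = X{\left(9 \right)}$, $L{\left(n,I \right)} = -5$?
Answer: $i \left(-13 + i \sqrt{73}\right) \approx -8.544 - 13.0 i$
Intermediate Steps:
$X{\left(x \right)} = 4$ ($X{\left(x \right)} = \left(-4\right) \left(-1\right) = 4$)
$A = 4$
$\sqrt{L{\left(3,M \right)} + A} \left(-13 + \sqrt{-29 - 44}\right) = \sqrt{-5 + 4} \left(-13 + \sqrt{-29 - 44}\right) = \sqrt{-1} \left(-13 + \sqrt{-73}\right) = i \left(-13 + i \sqrt{73}\right)$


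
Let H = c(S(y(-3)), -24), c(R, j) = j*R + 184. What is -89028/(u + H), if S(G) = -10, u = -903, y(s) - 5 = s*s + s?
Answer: 89028/479 ≈ 185.86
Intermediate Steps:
y(s) = 5 + s + s**2 (y(s) = 5 + (s*s + s) = 5 + (s**2 + s) = 5 + (s + s**2) = 5 + s + s**2)
c(R, j) = 184 + R*j (c(R, j) = R*j + 184 = 184 + R*j)
H = 424 (H = 184 - 10*(-24) = 184 + 240 = 424)
-89028/(u + H) = -89028/(-903 + 424) = -89028/(-479) = -89028*(-1/479) = 89028/479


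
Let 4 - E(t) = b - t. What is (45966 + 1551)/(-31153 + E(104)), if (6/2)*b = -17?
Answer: -142551/93118 ≈ -1.5309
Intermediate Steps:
b = -17/3 (b = (⅓)*(-17) = -17/3 ≈ -5.6667)
E(t) = 29/3 + t (E(t) = 4 - (-17/3 - t) = 4 + (17/3 + t) = 29/3 + t)
(45966 + 1551)/(-31153 + E(104)) = (45966 + 1551)/(-31153 + (29/3 + 104)) = 47517/(-31153 + 341/3) = 47517/(-93118/3) = 47517*(-3/93118) = -142551/93118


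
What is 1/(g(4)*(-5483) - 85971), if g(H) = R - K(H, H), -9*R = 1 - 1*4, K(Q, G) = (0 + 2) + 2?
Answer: -3/197600 ≈ -1.5182e-5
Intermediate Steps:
K(Q, G) = 4 (K(Q, G) = 2 + 2 = 4)
R = ⅓ (R = -(1 - 1*4)/9 = -(1 - 4)/9 = -⅑*(-3) = ⅓ ≈ 0.33333)
g(H) = -11/3 (g(H) = ⅓ - 1*4 = ⅓ - 4 = -11/3)
1/(g(4)*(-5483) - 85971) = 1/(-11/3*(-5483) - 85971) = 1/(60313/3 - 85971) = 1/(-197600/3) = -3/197600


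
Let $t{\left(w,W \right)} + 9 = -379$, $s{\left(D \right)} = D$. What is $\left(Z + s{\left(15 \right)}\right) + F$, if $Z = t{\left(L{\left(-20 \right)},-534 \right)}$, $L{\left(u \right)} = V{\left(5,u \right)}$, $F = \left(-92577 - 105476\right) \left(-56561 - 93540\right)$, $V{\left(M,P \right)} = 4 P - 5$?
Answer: $29727952980$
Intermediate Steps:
$V{\left(M,P \right)} = -5 + 4 P$
$F = 29727953353$ ($F = \left(-198053\right) \left(-150101\right) = 29727953353$)
$L{\left(u \right)} = -5 + 4 u$
$t{\left(w,W \right)} = -388$ ($t{\left(w,W \right)} = -9 - 379 = -388$)
$Z = -388$
$\left(Z + s{\left(15 \right)}\right) + F = \left(-388 + 15\right) + 29727953353 = -373 + 29727953353 = 29727952980$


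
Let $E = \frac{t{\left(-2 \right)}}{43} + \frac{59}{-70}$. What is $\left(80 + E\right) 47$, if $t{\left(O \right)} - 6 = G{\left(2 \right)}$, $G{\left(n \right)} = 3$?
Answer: $\frac{11227971}{3010} \approx 3730.2$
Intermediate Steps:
$t{\left(O \right)} = 9$ ($t{\left(O \right)} = 6 + 3 = 9$)
$E = - \frac{1907}{3010}$ ($E = \frac{9}{43} + \frac{59}{-70} = 9 \cdot \frac{1}{43} + 59 \left(- \frac{1}{70}\right) = \frac{9}{43} - \frac{59}{70} = - \frac{1907}{3010} \approx -0.63355$)
$\left(80 + E\right) 47 = \left(80 - \frac{1907}{3010}\right) 47 = \frac{238893}{3010} \cdot 47 = \frac{11227971}{3010}$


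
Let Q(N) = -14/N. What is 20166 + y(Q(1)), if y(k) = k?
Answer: 20152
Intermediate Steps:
20166 + y(Q(1)) = 20166 - 14/1 = 20166 - 14*1 = 20166 - 14 = 20152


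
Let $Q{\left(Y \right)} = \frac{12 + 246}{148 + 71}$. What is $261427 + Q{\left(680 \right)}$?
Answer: $\frac{19084257}{73} \approx 2.6143 \cdot 10^{5}$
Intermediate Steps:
$Q{\left(Y \right)} = \frac{86}{73}$ ($Q{\left(Y \right)} = \frac{258}{219} = 258 \cdot \frac{1}{219} = \frac{86}{73}$)
$261427 + Q{\left(680 \right)} = 261427 + \frac{86}{73} = \frac{19084257}{73}$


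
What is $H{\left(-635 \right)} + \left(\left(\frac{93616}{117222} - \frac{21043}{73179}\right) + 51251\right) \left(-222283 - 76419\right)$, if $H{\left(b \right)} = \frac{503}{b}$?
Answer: $- \frac{13898338253105734896889}{907858308105} \approx -1.5309 \cdot 10^{10}$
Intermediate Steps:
$H{\left(-635 \right)} + \left(\left(\frac{93616}{117222} - \frac{21043}{73179}\right) + 51251\right) \left(-222283 - 76419\right) = \frac{503}{-635} + \left(\left(\frac{93616}{117222} - \frac{21043}{73179}\right) + 51251\right) \left(-222283 - 76419\right) = 503 \left(- \frac{1}{635}\right) + \left(\left(93616 \cdot \frac{1}{117222} - \frac{21043}{73179}\right) + 51251\right) \left(-298702\right) = - \frac{503}{635} + \left(\left(\frac{46808}{58611} - \frac{21043}{73179}\right) + 51251\right) \left(-298702\right) = - \frac{503}{635} + \left(\frac{730670453}{1429698123} + 51251\right) \left(-298702\right) = - \frac{503}{635} + \frac{73274189172326}{1429698123} \left(-298702\right) = - \frac{503}{635} - \frac{21887146854152120852}{1429698123} = - \frac{13898338253105734896889}{907858308105}$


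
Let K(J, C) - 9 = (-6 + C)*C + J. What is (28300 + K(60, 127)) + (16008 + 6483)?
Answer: 66227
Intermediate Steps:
K(J, C) = 9 + J + C*(-6 + C) (K(J, C) = 9 + ((-6 + C)*C + J) = 9 + (C*(-6 + C) + J) = 9 + (J + C*(-6 + C)) = 9 + J + C*(-6 + C))
(28300 + K(60, 127)) + (16008 + 6483) = (28300 + (9 + 60 + 127² - 6*127)) + (16008 + 6483) = (28300 + (9 + 60 + 16129 - 762)) + 22491 = (28300 + 15436) + 22491 = 43736 + 22491 = 66227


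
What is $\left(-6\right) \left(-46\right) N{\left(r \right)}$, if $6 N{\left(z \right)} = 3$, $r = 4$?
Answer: $138$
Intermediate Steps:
$N{\left(z \right)} = \frac{1}{2}$ ($N{\left(z \right)} = \frac{1}{6} \cdot 3 = \frac{1}{2}$)
$\left(-6\right) \left(-46\right) N{\left(r \right)} = \left(-6\right) \left(-46\right) \frac{1}{2} = 276 \cdot \frac{1}{2} = 138$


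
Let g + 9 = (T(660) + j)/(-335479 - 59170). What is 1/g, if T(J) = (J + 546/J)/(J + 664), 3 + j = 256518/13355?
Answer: -30704042648312/276337683634937 ≈ -0.11111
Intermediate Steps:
j = 216453/13355 (j = -3 + 256518/13355 = 216453/13355 ≈ 16.208)
T(J) = (J + 546/J)/(664 + J)
g = -276337683634937/30704042648312 (g = -9 + ((546 + 660²)/(660*(664 + 660)) + 216453/13355)/(-335479 - 59170) = -9 + ((1/660)*(546 + 435600)/1324 + 216453/13355)/(-394649) = -9 + ((1/660)*(1/1324)*436146 + 216453/13355)*(-1/394649) = -9 + (72691/145640 + 216453/13355)*(-1/394649) = -9 + (1299800129/77800888)*(-1/394649) = -9 - 1299800129/30704042648312 = -276337683634937/30704042648312 ≈ -9.0000)
1/g = 1/(-276337683634937/30704042648312) = -30704042648312/276337683634937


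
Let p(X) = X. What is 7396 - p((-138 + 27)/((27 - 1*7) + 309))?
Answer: 2433395/329 ≈ 7396.3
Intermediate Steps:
7396 - p((-138 + 27)/((27 - 1*7) + 309)) = 7396 - (-138 + 27)/((27 - 1*7) + 309) = 7396 - (-111)/((27 - 7) + 309) = 7396 - (-111)/(20 + 309) = 7396 - (-111)/329 = 7396 - 1*(-111/329) = 7396 + 111/329 = 2433395/329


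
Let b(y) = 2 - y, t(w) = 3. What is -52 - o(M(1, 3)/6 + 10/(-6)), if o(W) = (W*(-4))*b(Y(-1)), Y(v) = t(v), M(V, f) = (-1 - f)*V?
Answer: -128/3 ≈ -42.667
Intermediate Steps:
M(V, f) = V*(-1 - f)
Y(v) = 3
o(W) = 4*W (o(W) = (W*(-4))*(2 - 1*3) = (-4*W)*(2 - 3) = -4*W*(-1) = 4*W)
-52 - o(M(1, 3)/6 + 10/(-6)) = -52 - 4*(-1*1*(1 + 3)/6 + 10/(-6)) = -52 - 4*(-1*1*4*(⅙) + 10*(-⅙)) = -52 - 4*(-4*⅙ - 5/3) = -52 - 4*(-⅔ - 5/3) = -52 - 4*(-7)/3 = -52 - 1*(-28/3) = -52 + 28/3 = -128/3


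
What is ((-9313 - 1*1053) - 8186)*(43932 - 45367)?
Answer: 26622120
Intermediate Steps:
((-9313 - 1*1053) - 8186)*(43932 - 45367) = ((-9313 - 1053) - 8186)*(-1435) = (-10366 - 8186)*(-1435) = -18552*(-1435) = 26622120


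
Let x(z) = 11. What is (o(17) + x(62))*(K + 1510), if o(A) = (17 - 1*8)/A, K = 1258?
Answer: 542528/17 ≈ 31913.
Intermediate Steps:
o(A) = 9/A (o(A) = (17 - 8)/A = 9/A)
(o(17) + x(62))*(K + 1510) = (9/17 + 11)*(1258 + 1510) = (9*(1/17) + 11)*2768 = (9/17 + 11)*2768 = (196/17)*2768 = 542528/17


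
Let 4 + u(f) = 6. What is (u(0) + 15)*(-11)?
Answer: -187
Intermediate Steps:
u(f) = 2 (u(f) = -4 + 6 = 2)
(u(0) + 15)*(-11) = (2 + 15)*(-11) = 17*(-11) = -187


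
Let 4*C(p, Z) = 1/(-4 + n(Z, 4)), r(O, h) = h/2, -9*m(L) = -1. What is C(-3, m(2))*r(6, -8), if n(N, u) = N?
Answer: 9/35 ≈ 0.25714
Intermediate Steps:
m(L) = ⅑ (m(L) = -⅑*(-1) = ⅑)
r(O, h) = h/2 (r(O, h) = h*(½) = h/2)
C(p, Z) = 1/(4*(-4 + Z))
C(-3, m(2))*r(6, -8) = (1/(4*(-4 + ⅑)))*((½)*(-8)) = (1/(4*(-35/9)))*(-4) = ((¼)*(-9/35))*(-4) = -9/140*(-4) = 9/35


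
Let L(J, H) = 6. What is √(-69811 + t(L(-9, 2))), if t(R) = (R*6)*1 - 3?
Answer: I*√69778 ≈ 264.16*I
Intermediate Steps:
t(R) = -3 + 6*R (t(R) = (6*R)*1 - 3 = 6*R - 3 = -3 + 6*R)
√(-69811 + t(L(-9, 2))) = √(-69811 + (-3 + 6*6)) = √(-69811 + (-3 + 36)) = √(-69811 + 33) = √(-69778) = I*√69778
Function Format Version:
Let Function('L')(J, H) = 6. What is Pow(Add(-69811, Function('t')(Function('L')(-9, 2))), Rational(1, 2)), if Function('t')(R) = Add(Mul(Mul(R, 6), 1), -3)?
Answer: Mul(I, Pow(69778, Rational(1, 2))) ≈ Mul(264.16, I)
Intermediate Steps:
Function('t')(R) = Add(-3, Mul(6, R)) (Function('t')(R) = Add(Mul(Mul(6, R), 1), -3) = Add(Mul(6, R), -3) = Add(-3, Mul(6, R)))
Pow(Add(-69811, Function('t')(Function('L')(-9, 2))), Rational(1, 2)) = Pow(Add(-69811, Add(-3, Mul(6, 6))), Rational(1, 2)) = Pow(Add(-69811, Add(-3, 36)), Rational(1, 2)) = Pow(Add(-69811, 33), Rational(1, 2)) = Pow(-69778, Rational(1, 2)) = Mul(I, Pow(69778, Rational(1, 2)))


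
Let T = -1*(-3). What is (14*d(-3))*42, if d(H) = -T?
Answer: -1764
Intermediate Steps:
T = 3
d(H) = -3 (d(H) = -1*3 = -3)
(14*d(-3))*42 = (14*(-3))*42 = -42*42 = -1764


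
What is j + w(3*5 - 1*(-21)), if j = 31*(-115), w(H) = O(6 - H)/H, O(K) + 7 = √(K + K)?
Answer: -128347/36 + I*√15/18 ≈ -3565.2 + 0.21517*I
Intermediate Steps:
O(K) = -7 + √2*√K (O(K) = -7 + √(K + K) = -7 + √(2*K) = -7 + √2*√K)
w(H) = (-7 + √2*√(6 - H))/H
j = -3565
j + w(3*5 - 1*(-21)) = -3565 + (-7 + √(12 - 2*(3*5 - 1*(-21))))/(3*5 - 1*(-21)) = -3565 + (-7 + √(12 - 2*(15 + 21)))/(15 + 21) = -3565 + (-7 + √(12 - 2*36))/36 = -3565 + (-7 + √(12 - 72))/36 = -3565 + (-7 + √(-60))/36 = -3565 + (-7 + 2*I*√15)/36 = -3565 + (-7/36 + I*√15/18) = -128347/36 + I*√15/18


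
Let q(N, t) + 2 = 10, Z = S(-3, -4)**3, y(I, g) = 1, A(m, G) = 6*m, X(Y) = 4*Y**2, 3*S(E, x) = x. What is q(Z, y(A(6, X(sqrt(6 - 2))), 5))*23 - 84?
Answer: 100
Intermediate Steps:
S(E, x) = x/3
Z = -64/27 (Z = ((1/3)*(-4))**3 = (-4/3)**3 = -64/27 ≈ -2.3704)
q(N, t) = 8 (q(N, t) = -2 + 10 = 8)
q(Z, y(A(6, X(sqrt(6 - 2))), 5))*23 - 84 = 8*23 - 84 = 184 - 84 = 100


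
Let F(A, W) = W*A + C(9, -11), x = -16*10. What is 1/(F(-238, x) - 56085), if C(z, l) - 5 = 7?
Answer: -1/17993 ≈ -5.5577e-5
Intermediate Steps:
C(z, l) = 12 (C(z, l) = 5 + 7 = 12)
x = -160
F(A, W) = 12 + A*W (F(A, W) = W*A + 12 = A*W + 12 = 12 + A*W)
1/(F(-238, x) - 56085) = 1/((12 - 238*(-160)) - 56085) = 1/((12 + 38080) - 56085) = 1/(38092 - 56085) = 1/(-17993) = -1/17993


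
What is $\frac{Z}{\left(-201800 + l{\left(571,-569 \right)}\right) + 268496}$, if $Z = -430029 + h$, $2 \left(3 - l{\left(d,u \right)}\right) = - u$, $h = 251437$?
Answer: $- \frac{357184}{132829} \approx -2.6891$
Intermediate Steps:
$l{\left(d,u \right)} = 3 + \frac{u}{2}$ ($l{\left(d,u \right)} = 3 - \frac{\left(-1\right) u}{2} = 3 + \frac{u}{2}$)
$Z = -178592$ ($Z = -430029 + 251437 = -178592$)
$\frac{Z}{\left(-201800 + l{\left(571,-569 \right)}\right) + 268496} = - \frac{178592}{\left(-201800 + \left(3 + \frac{1}{2} \left(-569\right)\right)\right) + 268496} = - \frac{178592}{\left(-201800 + \left(3 - \frac{569}{2}\right)\right) + 268496} = - \frac{178592}{\left(-201800 - \frac{563}{2}\right) + 268496} = - \frac{178592}{- \frac{404163}{2} + 268496} = - \frac{178592}{\frac{132829}{2}} = \left(-178592\right) \frac{2}{132829} = - \frac{357184}{132829}$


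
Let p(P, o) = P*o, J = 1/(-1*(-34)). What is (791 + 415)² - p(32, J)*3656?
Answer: 24666916/17 ≈ 1.4510e+6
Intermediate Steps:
J = 1/34 ≈ 0.029412
(791 + 415)² - p(32, J)*3656 = (791 + 415)² - 32*(1/34)*3656 = 1206² - 16*3656/17 = 1454436 - 1*58496/17 = 1454436 - 58496/17 = 24666916/17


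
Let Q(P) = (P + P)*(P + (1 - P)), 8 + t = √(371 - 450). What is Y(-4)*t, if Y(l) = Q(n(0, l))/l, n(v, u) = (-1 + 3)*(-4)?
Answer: -32 + 4*I*√79 ≈ -32.0 + 35.553*I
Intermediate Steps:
n(v, u) = -8 (n(v, u) = 2*(-4) = -8)
t = -8 + I*√79 (t = -8 + √(371 - 450) = -8 + √(-79) = -8 + I*√79 ≈ -8.0 + 8.8882*I)
Q(P) = 2*P (Q(P) = (2*P)*1 = 2*P)
Y(l) = -16/l (Y(l) = (2*(-8))/l = -16/l)
Y(-4)*t = (-16/(-4))*(-8 + I*√79) = (-16*(-¼))*(-8 + I*√79) = 4*(-8 + I*√79) = -32 + 4*I*√79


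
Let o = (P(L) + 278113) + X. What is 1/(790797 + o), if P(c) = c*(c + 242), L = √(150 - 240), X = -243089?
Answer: -I/(-825731*I + 726*√10) ≈ 1.211e-6 - 3.3671e-9*I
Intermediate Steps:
L = 3*I*√10 (L = √(-90) = 3*I*√10 ≈ 9.4868*I)
P(c) = c*(242 + c)
o = 35024 + 3*I*√10*(242 + 3*I*√10) (o = ((3*I*√10)*(242 + 3*I*√10) + 278113) - 243089 = (3*I*√10*(242 + 3*I*√10) + 278113) - 243089 = (278113 + 3*I*√10*(242 + 3*I*√10)) - 243089 = 35024 + 3*I*√10*(242 + 3*I*√10) ≈ 34934.0 + 2295.8*I)
1/(790797 + o) = 1/(790797 + (34934 + 726*I*√10)) = 1/(825731 + 726*I*√10)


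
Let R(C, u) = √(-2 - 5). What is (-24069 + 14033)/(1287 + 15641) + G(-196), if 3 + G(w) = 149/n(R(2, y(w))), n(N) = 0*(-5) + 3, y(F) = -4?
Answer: 584953/12696 ≈ 46.074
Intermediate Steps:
R(C, u) = I*√7 (R(C, u) = √(-7) = I*√7)
n(N) = 3 (n(N) = 0 + 3 = 3)
G(w) = 140/3 (G(w) = -3 + 149/3 = 140/3)
(-24069 + 14033)/(1287 + 15641) + G(-196) = (-24069 + 14033)/(1287 + 15641) + 140/3 = -10036/16928 + 140/3 = -10036*1/16928 + 140/3 = -2509/4232 + 140/3 = 584953/12696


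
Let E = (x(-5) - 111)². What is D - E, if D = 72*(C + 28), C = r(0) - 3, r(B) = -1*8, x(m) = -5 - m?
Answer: -11097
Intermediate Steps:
r(B) = -8
E = 12321 (E = ((-5 - 1*(-5)) - 111)² = ((-5 + 5) - 111)² = (0 - 111)² = (-111)² = 12321)
C = -11 (C = -8 - 3 = -11)
D = 1224 (D = 72*(-11 + 28) = 72*17 = 1224)
D - E = 1224 - 1*12321 = 1224 - 12321 = -11097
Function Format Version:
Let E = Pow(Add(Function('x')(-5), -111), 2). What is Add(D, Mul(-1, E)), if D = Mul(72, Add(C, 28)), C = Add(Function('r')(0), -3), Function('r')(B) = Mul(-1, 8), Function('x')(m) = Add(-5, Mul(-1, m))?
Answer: -11097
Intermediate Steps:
Function('r')(B) = -8
E = 12321 (E = Pow(Add(Add(-5, Mul(-1, -5)), -111), 2) = Pow(Add(Add(-5, 5), -111), 2) = Pow(Add(0, -111), 2) = Pow(-111, 2) = 12321)
C = -11 (C = Add(-8, -3) = -11)
D = 1224 (D = Mul(72, Add(-11, 28)) = Mul(72, 17) = 1224)
Add(D, Mul(-1, E)) = Add(1224, Mul(-1, 12321)) = Add(1224, -12321) = -11097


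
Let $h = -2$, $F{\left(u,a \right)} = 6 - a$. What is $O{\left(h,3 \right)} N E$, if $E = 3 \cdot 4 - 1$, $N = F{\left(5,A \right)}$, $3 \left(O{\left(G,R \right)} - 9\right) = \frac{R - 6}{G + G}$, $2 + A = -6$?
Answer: $\frac{2849}{2} \approx 1424.5$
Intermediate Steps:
$A = -8$ ($A = -2 - 6 = -8$)
$O{\left(G,R \right)} = 9 + \frac{-6 + R}{6 G}$ ($O{\left(G,R \right)} = 9 + \frac{\left(R - 6\right) \frac{1}{G + G}}{3} = 9 + \frac{\left(-6 + R\right) \frac{1}{2 G}}{3} = 9 + \frac{\frac{1}{2} \frac{1}{G} \left(-6 + R\right)}{3} = 9 + \frac{-6 + R}{6 G}$)
$N = 14$ ($N = 6 - -8 = 6 + 8 = 14$)
$E = 11$ ($E = 12 - 1 = 11$)
$O{\left(h,3 \right)} N E = \frac{-6 + 3 + 54 \left(-2\right)}{6 \left(-2\right)} 14 \cdot 11 = \frac{1}{6} \left(- \frac{1}{2}\right) \left(-6 + 3 - 108\right) 14 \cdot 11 = \frac{1}{6} \left(- \frac{1}{2}\right) \left(-111\right) 14 \cdot 11 = \frac{37}{4} \cdot 14 \cdot 11 = \frac{259}{2} \cdot 11 = \frac{2849}{2}$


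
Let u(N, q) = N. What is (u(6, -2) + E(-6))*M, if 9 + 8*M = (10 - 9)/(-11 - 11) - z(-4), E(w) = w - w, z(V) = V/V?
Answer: -663/88 ≈ -7.5341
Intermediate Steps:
z(V) = 1
E(w) = 0
M = -221/176 (M = -9/8 + ((10 - 9)/(-11 - 11) - 1*1)/8 = -9/8 + (1/(-22) - 1)/8 = -9/8 + (1*(-1/22) - 1)/8 = -9/8 + (-1/22 - 1)/8 = -9/8 + (⅛)*(-23/22) = -9/8 - 23/176 = -221/176 ≈ -1.2557)
(u(6, -2) + E(-6))*M = (6 + 0)*(-221/176) = 6*(-221/176) = -663/88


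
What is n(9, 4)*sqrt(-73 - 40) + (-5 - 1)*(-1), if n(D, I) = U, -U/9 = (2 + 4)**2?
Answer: 6 - 324*I*sqrt(113) ≈ 6.0 - 3444.2*I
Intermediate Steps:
U = -324 (U = -9*(2 + 4)**2 = -9*6**2 = -9*36 = -324)
n(D, I) = -324
n(9, 4)*sqrt(-73 - 40) + (-5 - 1)*(-1) = -324*sqrt(-73 - 40) + (-5 - 1)*(-1) = -324*I*sqrt(113) - 6*(-1) = -324*I*sqrt(113) + 6 = 6 - 324*I*sqrt(113)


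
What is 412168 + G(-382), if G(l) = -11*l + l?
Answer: 415988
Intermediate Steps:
G(l) = -10*l
412168 + G(-382) = 412168 - 10*(-382) = 412168 + 3820 = 415988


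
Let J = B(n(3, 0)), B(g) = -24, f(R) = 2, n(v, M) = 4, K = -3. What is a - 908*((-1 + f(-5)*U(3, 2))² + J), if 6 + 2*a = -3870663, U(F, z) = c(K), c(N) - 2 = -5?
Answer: -3916069/2 ≈ -1.9580e+6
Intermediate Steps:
c(N) = -3 (c(N) = 2 - 5 = -3)
U(F, z) = -3
J = -24
a = -3870669/2 (a = -3 + (½)*(-3870663) = -3 - 3870663/2 = -3870669/2 ≈ -1.9353e+6)
a - 908*((-1 + f(-5)*U(3, 2))² + J) = -3870669/2 - 908*((-1 + 2*(-3))² - 24) = -3870669/2 - 908*((-1 - 6)² - 24) = -3870669/2 - 908*((-7)² - 24) = -3870669/2 - 908*(49 - 24) = -3870669/2 - 908*25 = -3870669/2 - 22700 = -3916069/2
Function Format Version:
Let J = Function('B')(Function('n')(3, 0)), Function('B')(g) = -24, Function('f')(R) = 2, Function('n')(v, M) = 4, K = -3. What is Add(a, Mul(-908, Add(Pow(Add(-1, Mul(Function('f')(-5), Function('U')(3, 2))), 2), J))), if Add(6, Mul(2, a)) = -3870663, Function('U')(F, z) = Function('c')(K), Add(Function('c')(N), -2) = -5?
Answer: Rational(-3916069, 2) ≈ -1.9580e+6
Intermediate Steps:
Function('c')(N) = -3 (Function('c')(N) = Add(2, -5) = -3)
Function('U')(F, z) = -3
J = -24
a = Rational(-3870669, 2) (a = Add(-3, Mul(Rational(1, 2), -3870663)) = Add(-3, Rational(-3870663, 2)) = Rational(-3870669, 2) ≈ -1.9353e+6)
Add(a, Mul(-908, Add(Pow(Add(-1, Mul(Function('f')(-5), Function('U')(3, 2))), 2), J))) = Add(Rational(-3870669, 2), Mul(-908, Add(Pow(Add(-1, Mul(2, -3)), 2), -24))) = Add(Rational(-3870669, 2), Mul(-908, Add(Pow(Add(-1, -6), 2), -24))) = Add(Rational(-3870669, 2), Mul(-908, Add(Pow(-7, 2), -24))) = Add(Rational(-3870669, 2), Mul(-908, Add(49, -24))) = Add(Rational(-3870669, 2), Mul(-908, 25)) = Add(Rational(-3870669, 2), -22700) = Rational(-3916069, 2)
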